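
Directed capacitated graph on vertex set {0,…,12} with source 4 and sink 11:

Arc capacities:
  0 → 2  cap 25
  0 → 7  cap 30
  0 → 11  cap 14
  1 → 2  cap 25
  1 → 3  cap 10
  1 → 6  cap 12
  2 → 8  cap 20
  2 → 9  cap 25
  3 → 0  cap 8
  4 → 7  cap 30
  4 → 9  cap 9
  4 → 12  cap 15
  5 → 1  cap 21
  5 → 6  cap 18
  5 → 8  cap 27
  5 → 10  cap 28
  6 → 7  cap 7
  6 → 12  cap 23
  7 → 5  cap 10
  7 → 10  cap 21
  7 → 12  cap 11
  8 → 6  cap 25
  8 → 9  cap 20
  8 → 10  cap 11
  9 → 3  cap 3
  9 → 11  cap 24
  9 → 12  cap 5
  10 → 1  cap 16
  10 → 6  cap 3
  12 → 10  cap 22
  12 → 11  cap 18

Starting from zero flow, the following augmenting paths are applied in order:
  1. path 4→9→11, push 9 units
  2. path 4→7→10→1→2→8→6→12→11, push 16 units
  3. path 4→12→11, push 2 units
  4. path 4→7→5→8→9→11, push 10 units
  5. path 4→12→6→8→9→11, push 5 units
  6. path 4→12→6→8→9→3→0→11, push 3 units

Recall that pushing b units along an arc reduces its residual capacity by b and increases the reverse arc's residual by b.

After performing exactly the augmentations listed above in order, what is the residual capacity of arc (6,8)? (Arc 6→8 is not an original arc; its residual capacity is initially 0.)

after path 1 (4→9→11, push 9): res(6,8)=0
after path 2 (4→7→10→1→2→8→6→12→11, push 16): res(6,8)=16
after path 3 (4→12→11, push 2): res(6,8)=16
after path 4 (4→7→5→8→9→11, push 10): res(6,8)=16
after path 5 (4→12→6→8→9→11, push 5): res(6,8)=11
after path 6 (4→12→6→8→9→3→0→11, push 3): res(6,8)=8

Residual capacity of (6,8): 8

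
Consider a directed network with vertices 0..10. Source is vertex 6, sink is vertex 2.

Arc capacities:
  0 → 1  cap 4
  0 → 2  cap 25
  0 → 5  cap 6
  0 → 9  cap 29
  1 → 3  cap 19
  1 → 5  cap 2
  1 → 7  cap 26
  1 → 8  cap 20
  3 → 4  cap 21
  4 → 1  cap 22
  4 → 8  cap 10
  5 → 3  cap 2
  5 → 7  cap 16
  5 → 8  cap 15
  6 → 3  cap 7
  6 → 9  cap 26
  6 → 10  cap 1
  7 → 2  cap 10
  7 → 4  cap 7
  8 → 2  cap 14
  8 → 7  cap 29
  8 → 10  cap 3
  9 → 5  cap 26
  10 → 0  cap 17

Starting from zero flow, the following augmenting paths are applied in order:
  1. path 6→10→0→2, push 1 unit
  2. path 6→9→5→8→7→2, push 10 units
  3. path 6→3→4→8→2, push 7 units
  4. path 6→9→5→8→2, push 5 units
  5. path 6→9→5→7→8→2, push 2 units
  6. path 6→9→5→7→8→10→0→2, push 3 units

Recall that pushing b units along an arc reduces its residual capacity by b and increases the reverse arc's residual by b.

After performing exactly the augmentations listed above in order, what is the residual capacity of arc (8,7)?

after path 1 (6→10→0→2, push 1): res(8,7)=29
after path 2 (6→9→5→8→7→2, push 10): res(8,7)=19
after path 3 (6→3→4→8→2, push 7): res(8,7)=19
after path 4 (6→9→5→8→2, push 5): res(8,7)=19
after path 5 (6→9→5→7→8→2, push 2): res(8,7)=21
after path 6 (6→9→5→7→8→10→0→2, push 3): res(8,7)=24

Residual capacity of (8,7): 24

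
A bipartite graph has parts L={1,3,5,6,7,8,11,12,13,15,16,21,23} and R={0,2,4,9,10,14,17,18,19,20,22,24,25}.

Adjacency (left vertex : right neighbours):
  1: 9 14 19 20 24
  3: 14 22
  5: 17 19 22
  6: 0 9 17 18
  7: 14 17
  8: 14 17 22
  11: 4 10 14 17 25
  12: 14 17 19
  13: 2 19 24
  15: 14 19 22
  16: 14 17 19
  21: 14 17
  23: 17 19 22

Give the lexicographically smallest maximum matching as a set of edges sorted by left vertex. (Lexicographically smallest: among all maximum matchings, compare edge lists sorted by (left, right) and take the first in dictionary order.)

|M| = 8 (so the lex-smallest maximum matching has 8 edges)
process left vertices in ascending order; for each, take the smallest-labelled available neighbour that still permits 8 edges overall, or leave it unmatched if none does
lex-smallest matching: {1-9, 3-14, 5-17, 6-0, 8-22, 11-4, 12-19, 13-2}

Lex-smallest maximum matching: {(1,9), (3,14), (5,17), (6,0), (8,22), (11,4), (12,19), (13,2)}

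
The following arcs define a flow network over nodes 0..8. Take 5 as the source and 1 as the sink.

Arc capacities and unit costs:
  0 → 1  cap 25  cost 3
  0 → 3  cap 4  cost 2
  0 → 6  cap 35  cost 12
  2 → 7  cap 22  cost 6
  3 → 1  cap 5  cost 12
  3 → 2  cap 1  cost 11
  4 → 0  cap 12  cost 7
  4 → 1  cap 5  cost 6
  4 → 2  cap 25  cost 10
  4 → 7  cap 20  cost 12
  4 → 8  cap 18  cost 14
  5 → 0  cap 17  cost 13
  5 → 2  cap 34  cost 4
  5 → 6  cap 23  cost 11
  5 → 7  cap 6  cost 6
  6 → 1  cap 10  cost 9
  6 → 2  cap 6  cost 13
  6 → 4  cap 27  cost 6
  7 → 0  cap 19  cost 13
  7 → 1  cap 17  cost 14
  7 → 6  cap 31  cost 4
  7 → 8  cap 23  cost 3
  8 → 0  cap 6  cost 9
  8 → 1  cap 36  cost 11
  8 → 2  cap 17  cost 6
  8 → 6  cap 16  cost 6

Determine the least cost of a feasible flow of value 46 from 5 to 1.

shortest-cost path #1: 5→0→1 push 17 @ unit cost 16 (adds 272)
shortest-cost path #2: 5→7→6→1 push 6 @ unit cost 19 (adds 114)
shortest-cost path #3: 5→6→1 push 4 @ unit cost 20 (adds 80)
shortest-cost path #4: 5→6→7→1 push 6 @ unit cost 21 (adds 126)
shortest-cost path #5: 5→6→4→1 push 5 @ unit cost 23 (adds 115)
shortest-cost path #6: 5→2→7→1 push 8 @ unit cost 24 (adds 192)
total cost = 899

Minimum cost for 46 units: 899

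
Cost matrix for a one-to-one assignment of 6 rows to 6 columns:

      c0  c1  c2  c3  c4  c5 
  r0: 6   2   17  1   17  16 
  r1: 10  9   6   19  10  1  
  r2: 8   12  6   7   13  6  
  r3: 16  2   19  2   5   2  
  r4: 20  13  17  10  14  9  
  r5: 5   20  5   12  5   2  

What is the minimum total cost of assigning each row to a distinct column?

one of 2 optimal assignments: row0→col1 (cost 2), row1→col5 (cost 1), row2→col2 (cost 6), row3→col4 (cost 5), row4→col3 (cost 10), row5→col0 (cost 5)
total = 2 + 1 + 6 + 5 + 10 + 5 = 29

Minimum assignment cost: 29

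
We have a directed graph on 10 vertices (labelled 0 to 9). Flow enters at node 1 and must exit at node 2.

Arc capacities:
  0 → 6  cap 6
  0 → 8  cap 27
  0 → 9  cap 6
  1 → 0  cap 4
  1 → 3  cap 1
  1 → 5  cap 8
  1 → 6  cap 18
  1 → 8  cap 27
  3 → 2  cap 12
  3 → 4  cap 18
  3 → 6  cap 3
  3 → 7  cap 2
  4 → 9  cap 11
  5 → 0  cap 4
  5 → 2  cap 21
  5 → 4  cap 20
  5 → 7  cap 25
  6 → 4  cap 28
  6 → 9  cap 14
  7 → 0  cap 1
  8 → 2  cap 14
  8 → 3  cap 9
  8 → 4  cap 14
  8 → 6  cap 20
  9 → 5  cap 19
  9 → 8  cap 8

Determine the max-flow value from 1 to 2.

augment #1: 1→3→2 bottleneck 1, total now 1
augment #2: 1→5→2 bottleneck 8, total now 9
augment #3: 1→8→2 bottleneck 14, total now 23
augment #4: 1→8→3→2 bottleneck 9, total now 32
augment #5: 1→0→9→5→2 bottleneck 4, total now 36
augment #6: 1→6→9→5→2 bottleneck 9, total now 45

Maximum flow value: 45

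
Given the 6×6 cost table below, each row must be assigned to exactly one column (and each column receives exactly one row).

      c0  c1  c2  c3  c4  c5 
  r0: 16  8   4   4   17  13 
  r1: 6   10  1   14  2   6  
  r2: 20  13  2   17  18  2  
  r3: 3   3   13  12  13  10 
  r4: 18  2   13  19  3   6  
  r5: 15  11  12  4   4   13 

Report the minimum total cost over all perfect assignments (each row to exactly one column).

optimal assignment: row0→col3 (cost 4), row1→col2 (cost 1), row2→col5 (cost 2), row3→col0 (cost 3), row4→col1 (cost 2), row5→col4 (cost 4)
total = 4 + 1 + 2 + 3 + 2 + 4 = 16

Minimum assignment cost: 16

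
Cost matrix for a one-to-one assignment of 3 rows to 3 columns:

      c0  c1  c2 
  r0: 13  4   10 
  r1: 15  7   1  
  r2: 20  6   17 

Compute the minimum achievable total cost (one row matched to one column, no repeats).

Minimum assignment cost: 20

optimal assignment: row0→col0 (cost 13), row1→col2 (cost 1), row2→col1 (cost 6)
total = 13 + 1 + 6 = 20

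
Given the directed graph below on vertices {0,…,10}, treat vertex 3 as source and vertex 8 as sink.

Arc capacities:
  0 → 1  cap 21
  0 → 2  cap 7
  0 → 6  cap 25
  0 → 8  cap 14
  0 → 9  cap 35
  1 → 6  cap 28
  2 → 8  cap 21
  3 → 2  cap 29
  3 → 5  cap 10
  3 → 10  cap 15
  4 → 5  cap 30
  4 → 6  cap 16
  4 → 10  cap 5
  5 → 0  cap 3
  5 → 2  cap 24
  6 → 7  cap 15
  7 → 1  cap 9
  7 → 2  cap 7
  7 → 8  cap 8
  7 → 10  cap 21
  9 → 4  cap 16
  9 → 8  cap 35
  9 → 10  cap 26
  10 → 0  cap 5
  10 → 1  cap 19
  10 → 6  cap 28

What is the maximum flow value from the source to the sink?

augment #1: 3→2→8 bottleneck 21, total now 21
augment #2: 3→5→0→8 bottleneck 3, total now 24
augment #3: 3→10→0→8 bottleneck 5, total now 29
augment #4: 3→10→6→7→8 bottleneck 8, total now 37

Maximum flow value: 37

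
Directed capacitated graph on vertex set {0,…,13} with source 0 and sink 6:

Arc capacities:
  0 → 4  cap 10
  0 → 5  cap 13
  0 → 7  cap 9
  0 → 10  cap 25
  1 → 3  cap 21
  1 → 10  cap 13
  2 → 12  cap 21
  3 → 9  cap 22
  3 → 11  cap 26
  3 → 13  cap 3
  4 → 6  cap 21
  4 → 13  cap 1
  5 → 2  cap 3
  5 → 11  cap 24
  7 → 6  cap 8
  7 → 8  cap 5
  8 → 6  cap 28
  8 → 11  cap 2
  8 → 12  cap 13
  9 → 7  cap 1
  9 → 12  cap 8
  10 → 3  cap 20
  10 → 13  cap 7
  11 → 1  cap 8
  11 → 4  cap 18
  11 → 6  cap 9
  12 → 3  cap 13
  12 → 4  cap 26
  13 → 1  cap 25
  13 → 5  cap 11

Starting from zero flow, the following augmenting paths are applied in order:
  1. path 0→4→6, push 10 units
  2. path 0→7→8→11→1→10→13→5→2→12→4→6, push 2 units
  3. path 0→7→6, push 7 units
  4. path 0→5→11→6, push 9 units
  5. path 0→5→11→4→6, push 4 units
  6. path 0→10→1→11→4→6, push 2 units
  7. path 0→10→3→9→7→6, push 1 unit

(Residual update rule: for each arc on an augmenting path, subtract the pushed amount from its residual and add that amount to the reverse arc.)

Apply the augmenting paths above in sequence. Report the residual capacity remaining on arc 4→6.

Residual capacity of (4,6): 3

after path 1 (0→4→6, push 10): res(4,6)=11
after path 2 (0→7→8→11→1→10→13→5→2→12→4→6, push 2): res(4,6)=9
after path 3 (0→7→6, push 7): res(4,6)=9
after path 4 (0→5→11→6, push 9): res(4,6)=9
after path 5 (0→5→11→4→6, push 4): res(4,6)=5
after path 6 (0→10→1→11→4→6, push 2): res(4,6)=3
after path 7 (0→10→3→9→7→6, push 1): res(4,6)=3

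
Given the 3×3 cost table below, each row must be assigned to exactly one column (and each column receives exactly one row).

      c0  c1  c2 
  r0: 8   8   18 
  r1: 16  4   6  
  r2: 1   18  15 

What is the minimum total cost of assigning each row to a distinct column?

optimal assignment: row0→col1 (cost 8), row1→col2 (cost 6), row2→col0 (cost 1)
total = 8 + 6 + 1 = 15

Minimum assignment cost: 15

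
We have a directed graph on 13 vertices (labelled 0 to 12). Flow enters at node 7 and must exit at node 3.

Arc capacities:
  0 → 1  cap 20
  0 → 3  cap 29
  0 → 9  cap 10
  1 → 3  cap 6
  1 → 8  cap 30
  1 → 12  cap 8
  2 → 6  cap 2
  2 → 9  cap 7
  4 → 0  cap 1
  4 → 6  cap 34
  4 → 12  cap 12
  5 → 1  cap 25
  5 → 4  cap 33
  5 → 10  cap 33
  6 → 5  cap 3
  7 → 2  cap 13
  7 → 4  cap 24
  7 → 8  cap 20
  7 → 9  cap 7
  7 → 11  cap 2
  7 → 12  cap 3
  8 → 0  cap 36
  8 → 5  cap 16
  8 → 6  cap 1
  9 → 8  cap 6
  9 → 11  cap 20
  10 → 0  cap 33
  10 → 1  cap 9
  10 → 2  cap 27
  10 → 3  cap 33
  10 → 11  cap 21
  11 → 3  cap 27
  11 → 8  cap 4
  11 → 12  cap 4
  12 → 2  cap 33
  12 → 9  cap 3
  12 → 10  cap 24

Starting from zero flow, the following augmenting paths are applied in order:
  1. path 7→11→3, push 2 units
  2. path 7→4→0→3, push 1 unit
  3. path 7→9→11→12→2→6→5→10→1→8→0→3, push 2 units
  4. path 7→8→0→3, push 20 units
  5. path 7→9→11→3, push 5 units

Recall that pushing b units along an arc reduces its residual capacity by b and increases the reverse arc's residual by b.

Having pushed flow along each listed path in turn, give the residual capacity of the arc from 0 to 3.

Residual capacity of (0,3): 6

after path 1 (7→11→3, push 2): res(0,3)=29
after path 2 (7→4→0→3, push 1): res(0,3)=28
after path 3 (7→9→11→12→2→6→5→10→1→8→0→3, push 2): res(0,3)=26
after path 4 (7→8→0→3, push 20): res(0,3)=6
after path 5 (7→9→11→3, push 5): res(0,3)=6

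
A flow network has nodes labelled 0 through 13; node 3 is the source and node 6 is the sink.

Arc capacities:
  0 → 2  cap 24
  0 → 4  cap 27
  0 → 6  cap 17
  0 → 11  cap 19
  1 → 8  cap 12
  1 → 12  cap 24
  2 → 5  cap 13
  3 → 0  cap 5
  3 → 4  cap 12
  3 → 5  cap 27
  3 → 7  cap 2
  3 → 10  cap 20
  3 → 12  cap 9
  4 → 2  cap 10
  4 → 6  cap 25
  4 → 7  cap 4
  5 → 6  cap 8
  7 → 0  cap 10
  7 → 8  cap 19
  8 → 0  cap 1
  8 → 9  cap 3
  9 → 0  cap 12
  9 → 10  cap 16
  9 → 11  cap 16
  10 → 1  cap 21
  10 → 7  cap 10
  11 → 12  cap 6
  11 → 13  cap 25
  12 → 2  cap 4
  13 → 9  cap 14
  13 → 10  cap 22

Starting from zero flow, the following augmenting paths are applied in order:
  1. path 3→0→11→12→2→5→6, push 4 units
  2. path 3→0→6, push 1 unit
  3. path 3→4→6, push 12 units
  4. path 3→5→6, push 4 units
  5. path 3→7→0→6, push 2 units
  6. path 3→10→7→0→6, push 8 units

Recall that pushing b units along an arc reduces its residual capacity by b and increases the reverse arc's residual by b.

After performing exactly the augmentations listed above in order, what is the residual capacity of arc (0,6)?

after path 1 (3→0→11→12→2→5→6, push 4): res(0,6)=17
after path 2 (3→0→6, push 1): res(0,6)=16
after path 3 (3→4→6, push 12): res(0,6)=16
after path 4 (3→5→6, push 4): res(0,6)=16
after path 5 (3→7→0→6, push 2): res(0,6)=14
after path 6 (3→10→7→0→6, push 8): res(0,6)=6

Residual capacity of (0,6): 6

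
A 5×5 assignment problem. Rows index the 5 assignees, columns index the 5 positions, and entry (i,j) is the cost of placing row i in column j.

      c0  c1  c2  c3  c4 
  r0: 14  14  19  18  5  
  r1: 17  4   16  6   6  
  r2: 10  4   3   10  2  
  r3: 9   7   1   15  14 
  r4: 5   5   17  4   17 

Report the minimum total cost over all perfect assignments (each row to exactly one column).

optimal assignment: row0→col4 (cost 5), row1→col3 (cost 6), row2→col1 (cost 4), row3→col2 (cost 1), row4→col0 (cost 5)
total = 5 + 6 + 4 + 1 + 5 = 21

Minimum assignment cost: 21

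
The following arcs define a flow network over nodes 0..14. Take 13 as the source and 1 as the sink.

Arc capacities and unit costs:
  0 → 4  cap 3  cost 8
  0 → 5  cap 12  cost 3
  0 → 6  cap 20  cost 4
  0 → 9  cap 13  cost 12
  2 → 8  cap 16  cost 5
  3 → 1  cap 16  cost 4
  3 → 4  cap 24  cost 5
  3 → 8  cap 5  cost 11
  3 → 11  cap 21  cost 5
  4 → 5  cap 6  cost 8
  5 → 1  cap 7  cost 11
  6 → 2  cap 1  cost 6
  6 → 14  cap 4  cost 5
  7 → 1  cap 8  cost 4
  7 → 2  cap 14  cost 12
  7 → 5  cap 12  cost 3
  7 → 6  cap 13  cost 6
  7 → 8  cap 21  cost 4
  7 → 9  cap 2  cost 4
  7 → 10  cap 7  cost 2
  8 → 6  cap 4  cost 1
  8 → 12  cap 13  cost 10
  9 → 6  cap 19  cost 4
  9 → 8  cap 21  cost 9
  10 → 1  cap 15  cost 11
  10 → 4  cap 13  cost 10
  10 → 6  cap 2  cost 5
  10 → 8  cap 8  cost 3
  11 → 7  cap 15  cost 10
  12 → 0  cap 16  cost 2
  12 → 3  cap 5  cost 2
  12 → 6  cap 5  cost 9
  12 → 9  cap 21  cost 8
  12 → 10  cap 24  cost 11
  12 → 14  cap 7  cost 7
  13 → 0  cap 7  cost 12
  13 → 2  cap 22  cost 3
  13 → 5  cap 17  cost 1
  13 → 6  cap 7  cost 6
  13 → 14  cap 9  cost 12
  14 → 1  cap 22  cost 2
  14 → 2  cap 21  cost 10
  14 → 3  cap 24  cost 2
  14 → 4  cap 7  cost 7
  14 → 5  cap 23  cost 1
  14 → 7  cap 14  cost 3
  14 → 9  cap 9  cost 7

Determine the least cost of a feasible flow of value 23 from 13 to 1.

Minimum cost for 23 units: 334

shortest-cost path #1: 13→5→1 push 7 @ unit cost 12 (adds 84)
shortest-cost path #2: 13→6→14→1 push 4 @ unit cost 13 (adds 52)
shortest-cost path #3: 13→14→1 push 9 @ unit cost 14 (adds 126)
shortest-cost path #4: 13→2→8→12→3→1 push 3 @ unit cost 24 (adds 72)
total cost = 334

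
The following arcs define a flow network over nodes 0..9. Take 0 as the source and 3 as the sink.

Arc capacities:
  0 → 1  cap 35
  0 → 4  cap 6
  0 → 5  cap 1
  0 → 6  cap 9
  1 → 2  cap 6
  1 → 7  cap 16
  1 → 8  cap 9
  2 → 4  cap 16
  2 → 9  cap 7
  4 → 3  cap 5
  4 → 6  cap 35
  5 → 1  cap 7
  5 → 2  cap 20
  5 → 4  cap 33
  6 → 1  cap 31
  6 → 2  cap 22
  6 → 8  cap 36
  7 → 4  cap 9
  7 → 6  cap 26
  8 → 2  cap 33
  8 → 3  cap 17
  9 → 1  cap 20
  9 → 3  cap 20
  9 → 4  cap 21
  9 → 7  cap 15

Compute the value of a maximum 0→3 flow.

Maximum flow value: 29

augment #1: 0→4→3 bottleneck 5, total now 5
augment #2: 0→1→8→3 bottleneck 9, total now 14
augment #3: 0→6→8→3 bottleneck 8, total now 22
augment #4: 0→1→2→9→3 bottleneck 6, total now 28
augment #5: 0→5→2→9→3 bottleneck 1, total now 29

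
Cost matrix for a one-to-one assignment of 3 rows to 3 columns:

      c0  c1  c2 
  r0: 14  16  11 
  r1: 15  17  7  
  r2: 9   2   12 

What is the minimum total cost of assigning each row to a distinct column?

Minimum assignment cost: 23

optimal assignment: row0→col0 (cost 14), row1→col2 (cost 7), row2→col1 (cost 2)
total = 14 + 7 + 2 = 23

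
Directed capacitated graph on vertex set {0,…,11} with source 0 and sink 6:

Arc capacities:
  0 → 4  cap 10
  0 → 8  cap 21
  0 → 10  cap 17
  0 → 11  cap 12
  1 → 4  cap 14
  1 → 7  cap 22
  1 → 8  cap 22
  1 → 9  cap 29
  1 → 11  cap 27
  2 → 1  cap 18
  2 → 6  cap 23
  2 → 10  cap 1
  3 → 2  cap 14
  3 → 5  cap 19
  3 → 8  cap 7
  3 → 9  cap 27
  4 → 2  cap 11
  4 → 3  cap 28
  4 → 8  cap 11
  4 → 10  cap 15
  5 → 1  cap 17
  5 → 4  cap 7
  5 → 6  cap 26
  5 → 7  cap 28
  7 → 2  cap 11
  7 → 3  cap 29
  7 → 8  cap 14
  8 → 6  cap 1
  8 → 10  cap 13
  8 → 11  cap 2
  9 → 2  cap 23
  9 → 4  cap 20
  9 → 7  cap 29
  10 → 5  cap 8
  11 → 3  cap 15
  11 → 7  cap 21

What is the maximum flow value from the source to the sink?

Maximum flow value: 33

augment #1: 0→8→6 bottleneck 1, total now 1
augment #2: 0→4→2→6 bottleneck 10, total now 11
augment #3: 0→10→5→6 bottleneck 8, total now 19
augment #4: 0→11→3→2→6 bottleneck 12, total now 31
augment #5: 0→8→11→3→2→6 bottleneck 1, total now 32
augment #6: 0→8→11→3→5→6 bottleneck 1, total now 33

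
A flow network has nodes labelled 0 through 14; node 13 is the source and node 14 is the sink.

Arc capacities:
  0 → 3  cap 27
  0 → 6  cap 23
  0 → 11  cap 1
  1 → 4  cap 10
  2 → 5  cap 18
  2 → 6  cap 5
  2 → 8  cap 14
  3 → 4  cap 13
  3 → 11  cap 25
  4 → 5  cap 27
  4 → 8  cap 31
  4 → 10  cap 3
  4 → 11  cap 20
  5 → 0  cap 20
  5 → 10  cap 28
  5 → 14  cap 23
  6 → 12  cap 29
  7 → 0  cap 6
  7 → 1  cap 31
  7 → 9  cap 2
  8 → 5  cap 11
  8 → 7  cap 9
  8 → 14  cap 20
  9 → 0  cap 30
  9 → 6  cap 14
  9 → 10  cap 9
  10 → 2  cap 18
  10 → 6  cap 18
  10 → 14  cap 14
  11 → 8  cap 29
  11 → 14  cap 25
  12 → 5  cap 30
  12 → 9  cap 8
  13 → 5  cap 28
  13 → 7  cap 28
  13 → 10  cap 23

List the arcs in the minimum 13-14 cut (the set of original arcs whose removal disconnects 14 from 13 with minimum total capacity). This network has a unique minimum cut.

augment #1: 13→5→14 push 23
augment #2: 13→10→14 push 14
augment #3: 13→5→0→11→14 push 1
augment #4: 13→10→2→8→14 push 9
augment #5: 13→5→0→3→11→14 push 4
augment #6: 13→7→0→3→11→14 push 6
augment #7: 13→7→1→4→8→14 push 10
augment #8: 13→7→9→0→3→11→14 push 2
max flow = 69; residual-reachable set from 13 gives S-side
cut edges (S→T): {(1,4), (7,0), (7,9), (13,5), (13,10)} total cap 69

Min-cut arcs: {(1,4), (7,0), (7,9), (13,5), (13,10)} (total capacity 69)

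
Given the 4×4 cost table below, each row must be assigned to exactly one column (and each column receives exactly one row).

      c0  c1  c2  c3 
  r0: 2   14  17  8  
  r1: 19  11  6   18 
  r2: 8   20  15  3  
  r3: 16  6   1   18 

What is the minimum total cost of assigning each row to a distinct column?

one of 2 optimal assignments: row0→col0 (cost 2), row1→col1 (cost 11), row2→col3 (cost 3), row3→col2 (cost 1)
total = 2 + 11 + 3 + 1 = 17

Minimum assignment cost: 17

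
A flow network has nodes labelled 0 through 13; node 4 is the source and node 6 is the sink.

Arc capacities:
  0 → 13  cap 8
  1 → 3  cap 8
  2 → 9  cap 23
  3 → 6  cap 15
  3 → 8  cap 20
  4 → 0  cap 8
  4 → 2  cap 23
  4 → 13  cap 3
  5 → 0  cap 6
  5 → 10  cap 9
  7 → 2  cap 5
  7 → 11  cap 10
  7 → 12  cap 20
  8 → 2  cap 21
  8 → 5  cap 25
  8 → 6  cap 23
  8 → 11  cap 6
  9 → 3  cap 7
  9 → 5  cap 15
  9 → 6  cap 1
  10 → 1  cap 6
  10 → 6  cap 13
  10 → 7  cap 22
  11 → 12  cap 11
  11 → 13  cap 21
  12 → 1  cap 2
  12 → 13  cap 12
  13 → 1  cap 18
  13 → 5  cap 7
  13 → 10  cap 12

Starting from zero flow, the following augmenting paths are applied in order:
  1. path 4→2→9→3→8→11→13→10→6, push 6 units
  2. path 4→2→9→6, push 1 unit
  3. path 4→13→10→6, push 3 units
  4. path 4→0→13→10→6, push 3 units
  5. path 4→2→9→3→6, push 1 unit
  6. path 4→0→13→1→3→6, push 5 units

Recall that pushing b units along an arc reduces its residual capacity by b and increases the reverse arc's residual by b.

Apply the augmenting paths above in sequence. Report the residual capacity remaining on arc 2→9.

Residual capacity of (2,9): 15

after path 1 (4→2→9→3→8→11→13→10→6, push 6): res(2,9)=17
after path 2 (4→2→9→6, push 1): res(2,9)=16
after path 3 (4→13→10→6, push 3): res(2,9)=16
after path 4 (4→0→13→10→6, push 3): res(2,9)=16
after path 5 (4→2→9→3→6, push 1): res(2,9)=15
after path 6 (4→0→13→1→3→6, push 5): res(2,9)=15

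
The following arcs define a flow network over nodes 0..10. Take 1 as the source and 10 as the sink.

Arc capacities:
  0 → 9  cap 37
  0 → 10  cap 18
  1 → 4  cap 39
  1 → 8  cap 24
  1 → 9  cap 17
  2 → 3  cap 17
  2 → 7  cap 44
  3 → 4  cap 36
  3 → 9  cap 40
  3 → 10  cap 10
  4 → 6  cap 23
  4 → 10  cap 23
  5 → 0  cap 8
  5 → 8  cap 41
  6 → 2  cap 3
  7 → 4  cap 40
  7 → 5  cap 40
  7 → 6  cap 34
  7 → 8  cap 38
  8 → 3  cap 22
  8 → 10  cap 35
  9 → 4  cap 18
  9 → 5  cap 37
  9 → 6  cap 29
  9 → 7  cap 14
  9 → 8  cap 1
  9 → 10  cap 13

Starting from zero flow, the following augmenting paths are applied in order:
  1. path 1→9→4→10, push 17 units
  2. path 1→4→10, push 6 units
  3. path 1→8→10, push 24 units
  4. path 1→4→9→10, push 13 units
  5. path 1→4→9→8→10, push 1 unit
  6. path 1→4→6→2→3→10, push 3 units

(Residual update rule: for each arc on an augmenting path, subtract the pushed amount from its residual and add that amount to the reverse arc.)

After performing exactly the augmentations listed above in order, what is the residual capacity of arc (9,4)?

after path 1 (1→9→4→10, push 17): res(9,4)=1
after path 2 (1→4→10, push 6): res(9,4)=1
after path 3 (1→8→10, push 24): res(9,4)=1
after path 4 (1→4→9→10, push 13): res(9,4)=14
after path 5 (1→4→9→8→10, push 1): res(9,4)=15
after path 6 (1→4→6→2→3→10, push 3): res(9,4)=15

Residual capacity of (9,4): 15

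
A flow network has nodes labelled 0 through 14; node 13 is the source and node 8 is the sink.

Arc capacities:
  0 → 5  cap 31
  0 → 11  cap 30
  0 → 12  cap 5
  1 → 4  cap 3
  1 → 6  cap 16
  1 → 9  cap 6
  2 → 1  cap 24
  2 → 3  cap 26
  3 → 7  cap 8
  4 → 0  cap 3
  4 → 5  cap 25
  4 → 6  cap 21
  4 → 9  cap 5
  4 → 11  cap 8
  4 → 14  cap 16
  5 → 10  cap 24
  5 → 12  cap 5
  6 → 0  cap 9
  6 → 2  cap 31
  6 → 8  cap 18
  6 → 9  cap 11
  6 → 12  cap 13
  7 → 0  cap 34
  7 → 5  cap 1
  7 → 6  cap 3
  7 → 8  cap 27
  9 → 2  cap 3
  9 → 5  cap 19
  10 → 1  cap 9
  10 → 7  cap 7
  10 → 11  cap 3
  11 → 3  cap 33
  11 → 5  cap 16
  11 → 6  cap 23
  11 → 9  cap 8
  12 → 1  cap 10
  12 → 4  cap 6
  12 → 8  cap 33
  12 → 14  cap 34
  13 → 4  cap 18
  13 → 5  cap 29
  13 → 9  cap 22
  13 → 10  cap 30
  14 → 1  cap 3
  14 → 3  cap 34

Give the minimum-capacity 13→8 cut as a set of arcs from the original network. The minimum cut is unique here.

Min-cut arcs: {(5,12), (9,2), (10,1), (10,7), (10,11), (13,4)} (total capacity 45)

augment #1: 13→4→6→8 push 18
augment #2: 13→5→12→8 push 5
augment #3: 13→10→7→8 push 7
augment #4: 13→9→2→3→7→8 push 3
augment #5: 13→10→1→6→12→8 push 9
augment #6: 13→10→11→3→7→8 push 3
max flow = 45; residual-reachable set from 13 gives S-side
cut edges (S→T): {(5,12), (9,2), (10,1), (10,7), (10,11), (13,4)} total cap 45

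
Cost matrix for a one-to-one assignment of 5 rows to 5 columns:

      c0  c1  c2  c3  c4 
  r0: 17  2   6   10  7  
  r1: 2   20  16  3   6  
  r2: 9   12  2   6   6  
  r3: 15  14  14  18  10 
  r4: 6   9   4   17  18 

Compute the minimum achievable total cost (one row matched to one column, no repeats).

optimal assignment: row0→col1 (cost 2), row1→col3 (cost 3), row2→col2 (cost 2), row3→col4 (cost 10), row4→col0 (cost 6)
total = 2 + 3 + 2 + 10 + 6 = 23

Minimum assignment cost: 23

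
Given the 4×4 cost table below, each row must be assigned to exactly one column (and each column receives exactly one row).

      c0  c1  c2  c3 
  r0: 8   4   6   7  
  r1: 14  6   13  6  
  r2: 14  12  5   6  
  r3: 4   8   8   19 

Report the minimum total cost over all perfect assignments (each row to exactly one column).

Minimum assignment cost: 19

optimal assignment: row0→col1 (cost 4), row1→col3 (cost 6), row2→col2 (cost 5), row3→col0 (cost 4)
total = 4 + 6 + 5 + 4 = 19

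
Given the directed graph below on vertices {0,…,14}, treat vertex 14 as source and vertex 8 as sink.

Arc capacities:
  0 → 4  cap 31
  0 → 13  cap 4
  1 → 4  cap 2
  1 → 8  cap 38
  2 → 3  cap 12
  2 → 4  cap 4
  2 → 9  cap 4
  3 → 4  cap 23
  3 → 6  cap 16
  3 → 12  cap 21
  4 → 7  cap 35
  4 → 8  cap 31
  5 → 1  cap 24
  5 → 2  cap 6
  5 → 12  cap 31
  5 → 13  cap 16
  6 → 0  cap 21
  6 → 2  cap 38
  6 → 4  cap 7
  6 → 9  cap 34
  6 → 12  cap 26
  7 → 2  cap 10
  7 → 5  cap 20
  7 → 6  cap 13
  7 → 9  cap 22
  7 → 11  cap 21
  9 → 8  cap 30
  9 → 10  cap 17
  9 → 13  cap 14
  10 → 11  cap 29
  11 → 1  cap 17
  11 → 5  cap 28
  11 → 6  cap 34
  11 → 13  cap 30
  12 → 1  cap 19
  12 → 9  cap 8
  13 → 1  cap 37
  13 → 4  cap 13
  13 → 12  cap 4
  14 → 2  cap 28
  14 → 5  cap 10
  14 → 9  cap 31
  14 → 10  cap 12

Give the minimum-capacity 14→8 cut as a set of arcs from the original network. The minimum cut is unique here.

Min-cut arcs: {(2,3), (2,4), (2,9), (14,5), (14,9), (14,10)} (total capacity 73)

augment #1: 14→9→8 push 30
augment #2: 14→2→4→8 push 4
augment #3: 14→5→1→8 push 10
augment #4: 14→2→3→4→8 push 12
augment #5: 14→9→13→1→8 push 1
augment #6: 14→10→11→1→8 push 12
augment #7: 14→2→9→13→1→8 push 4
max flow = 73; residual-reachable set from 14 gives S-side
cut edges (S→T): {(2,3), (2,4), (2,9), (14,5), (14,9), (14,10)} total cap 73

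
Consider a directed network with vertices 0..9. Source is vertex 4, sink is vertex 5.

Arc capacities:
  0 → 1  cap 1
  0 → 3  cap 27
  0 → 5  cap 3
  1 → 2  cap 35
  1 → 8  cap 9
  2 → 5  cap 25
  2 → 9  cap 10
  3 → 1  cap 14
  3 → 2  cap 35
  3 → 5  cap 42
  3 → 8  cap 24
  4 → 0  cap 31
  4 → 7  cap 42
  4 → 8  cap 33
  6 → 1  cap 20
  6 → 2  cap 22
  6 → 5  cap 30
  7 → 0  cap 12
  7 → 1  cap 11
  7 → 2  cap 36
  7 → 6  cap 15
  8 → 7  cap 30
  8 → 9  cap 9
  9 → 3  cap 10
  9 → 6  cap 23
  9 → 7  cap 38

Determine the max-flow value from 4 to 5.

augment #1: 4→0→5 bottleneck 3, total now 3
augment #2: 4→0→3→5 bottleneck 27, total now 30
augment #3: 4→7→2→5 bottleneck 25, total now 55
augment #4: 4→7→6→5 bottleneck 15, total now 70
augment #5: 4→8→9→3→5 bottleneck 9, total now 79
augment #6: 4→7→2→9→3→5 bottleneck 1, total now 80
augment #7: 4→7→2→9→6→5 bottleneck 1, total now 81
augment #8: 4→0→1→2→9→6→5 bottleneck 1, total now 82
augment #9: 4→8→7→2→9→6→5 bottleneck 7, total now 89

Maximum flow value: 89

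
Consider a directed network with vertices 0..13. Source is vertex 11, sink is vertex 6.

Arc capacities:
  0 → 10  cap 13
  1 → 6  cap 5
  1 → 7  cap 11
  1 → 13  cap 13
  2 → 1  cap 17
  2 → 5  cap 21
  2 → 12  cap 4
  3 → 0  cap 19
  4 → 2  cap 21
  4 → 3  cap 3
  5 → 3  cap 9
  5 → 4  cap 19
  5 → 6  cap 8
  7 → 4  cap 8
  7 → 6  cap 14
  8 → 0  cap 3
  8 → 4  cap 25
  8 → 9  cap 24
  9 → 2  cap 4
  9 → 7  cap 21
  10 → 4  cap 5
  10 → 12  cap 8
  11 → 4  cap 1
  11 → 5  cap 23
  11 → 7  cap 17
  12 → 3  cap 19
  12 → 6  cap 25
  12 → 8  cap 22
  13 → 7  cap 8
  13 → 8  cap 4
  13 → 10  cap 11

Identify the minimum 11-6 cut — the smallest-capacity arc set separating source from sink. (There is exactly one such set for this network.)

Min-cut arcs: {(1,6), (2,12), (5,6), (7,6), (10,12)} (total capacity 39)

augment #1: 11→5→6 push 8
augment #2: 11→7→6 push 14
augment #3: 11→4→2→1→6 push 1
augment #4: 11→5→4→2→1→6 push 4
augment #5: 11→5→4→2→12→6 push 4
augment #6: 11→5→3→0→10→12→6 push 7
augment #7: 11→7→4→3→0→10→12→6 push 1
max flow = 39; residual-reachable set from 11 gives S-side
cut edges (S→T): {(1,6), (2,12), (5,6), (7,6), (10,12)} total cap 39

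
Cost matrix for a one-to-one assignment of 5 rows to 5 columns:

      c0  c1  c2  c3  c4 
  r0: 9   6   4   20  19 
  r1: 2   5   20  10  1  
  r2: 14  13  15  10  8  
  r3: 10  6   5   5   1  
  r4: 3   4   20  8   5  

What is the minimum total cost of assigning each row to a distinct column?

Minimum assignment cost: 21

optimal assignment: row0→col2 (cost 4), row1→col0 (cost 2), row2→col3 (cost 10), row3→col4 (cost 1), row4→col1 (cost 4)
total = 4 + 2 + 10 + 1 + 4 = 21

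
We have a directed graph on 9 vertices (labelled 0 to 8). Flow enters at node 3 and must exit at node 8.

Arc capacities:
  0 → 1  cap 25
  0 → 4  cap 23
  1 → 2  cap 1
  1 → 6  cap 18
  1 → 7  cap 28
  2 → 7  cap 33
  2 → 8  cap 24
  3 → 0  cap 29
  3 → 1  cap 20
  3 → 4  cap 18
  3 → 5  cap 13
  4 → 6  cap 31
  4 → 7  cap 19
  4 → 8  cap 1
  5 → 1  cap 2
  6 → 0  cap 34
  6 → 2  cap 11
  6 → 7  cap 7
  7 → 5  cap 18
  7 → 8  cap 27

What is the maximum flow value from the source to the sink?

Maximum flow value: 40

augment #1: 3→4→8 bottleneck 1, total now 1
augment #2: 3→1→2→8 bottleneck 1, total now 2
augment #3: 3→1→7→8 bottleneck 19, total now 21
augment #4: 3→4→7→8 bottleneck 8, total now 29
augment #5: 3→4→6→2→8 bottleneck 9, total now 38
augment #6: 3→0→1→6→2→8 bottleneck 2, total now 40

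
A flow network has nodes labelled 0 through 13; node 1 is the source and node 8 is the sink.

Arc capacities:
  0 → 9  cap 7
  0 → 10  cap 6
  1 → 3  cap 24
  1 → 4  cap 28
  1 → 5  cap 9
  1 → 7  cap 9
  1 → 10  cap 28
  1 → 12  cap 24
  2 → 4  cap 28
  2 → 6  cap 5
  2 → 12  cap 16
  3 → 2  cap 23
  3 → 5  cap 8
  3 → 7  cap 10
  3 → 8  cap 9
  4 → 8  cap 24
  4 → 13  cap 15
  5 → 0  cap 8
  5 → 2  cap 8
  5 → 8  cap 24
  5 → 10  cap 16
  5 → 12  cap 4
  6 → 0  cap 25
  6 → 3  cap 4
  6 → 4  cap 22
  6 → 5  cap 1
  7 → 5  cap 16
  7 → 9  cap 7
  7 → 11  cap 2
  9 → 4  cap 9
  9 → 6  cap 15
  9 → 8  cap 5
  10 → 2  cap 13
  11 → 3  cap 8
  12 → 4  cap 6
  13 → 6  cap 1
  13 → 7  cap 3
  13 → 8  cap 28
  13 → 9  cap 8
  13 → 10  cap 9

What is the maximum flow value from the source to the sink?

augment #1: 1→3→8 bottleneck 9, total now 9
augment #2: 1→4→8 bottleneck 24, total now 33
augment #3: 1→5→8 bottleneck 9, total now 42
augment #4: 1→3→5→8 bottleneck 8, total now 50
augment #5: 1→4→13→8 bottleneck 4, total now 54
augment #6: 1→7→5→8 bottleneck 7, total now 61
augment #7: 1→7→9→8 bottleneck 2, total now 63
augment #8: 1→3→7→9→8 bottleneck 3, total now 66
augment #9: 1→12→4→13→8 bottleneck 6, total now 72
augment #10: 1→3→2→4→13→8 bottleneck 4, total now 76
augment #11: 1→10→2→4→13→8 bottleneck 1, total now 77

Maximum flow value: 77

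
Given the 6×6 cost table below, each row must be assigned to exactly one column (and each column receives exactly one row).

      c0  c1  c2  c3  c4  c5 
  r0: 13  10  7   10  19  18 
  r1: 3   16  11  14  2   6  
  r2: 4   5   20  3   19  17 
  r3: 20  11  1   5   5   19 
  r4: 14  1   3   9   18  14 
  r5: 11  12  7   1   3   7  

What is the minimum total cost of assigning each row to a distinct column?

optimal assignment: row0→col2 (cost 7), row1→col5 (cost 6), row2→col0 (cost 4), row3→col4 (cost 5), row4→col1 (cost 1), row5→col3 (cost 1)
total = 7 + 6 + 4 + 5 + 1 + 1 = 24

Minimum assignment cost: 24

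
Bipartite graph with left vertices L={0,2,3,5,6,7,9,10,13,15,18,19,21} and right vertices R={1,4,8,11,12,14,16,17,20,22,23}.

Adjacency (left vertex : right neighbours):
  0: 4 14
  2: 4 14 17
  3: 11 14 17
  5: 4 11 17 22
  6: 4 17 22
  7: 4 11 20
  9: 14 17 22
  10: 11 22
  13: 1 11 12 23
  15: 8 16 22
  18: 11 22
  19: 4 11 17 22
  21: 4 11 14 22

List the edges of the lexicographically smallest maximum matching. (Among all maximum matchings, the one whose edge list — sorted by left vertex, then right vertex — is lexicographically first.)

Lex-smallest maximum matching: {(0,4), (2,14), (3,11), (5,17), (6,22), (7,20), (13,1), (15,8)}

|M| = 8 (so the lex-smallest maximum matching has 8 edges)
process left vertices in ascending order; for each, take the smallest-labelled available neighbour that still permits 8 edges overall, or leave it unmatched if none does
lex-smallest matching: {0-4, 2-14, 3-11, 5-17, 6-22, 7-20, 13-1, 15-8}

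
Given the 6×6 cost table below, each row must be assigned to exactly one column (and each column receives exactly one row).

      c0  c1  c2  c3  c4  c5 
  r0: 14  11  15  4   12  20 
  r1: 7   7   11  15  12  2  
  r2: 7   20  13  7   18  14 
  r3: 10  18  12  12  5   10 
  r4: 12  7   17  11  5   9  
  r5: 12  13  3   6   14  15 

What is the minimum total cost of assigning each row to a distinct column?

optimal assignment: row0→col3 (cost 4), row1→col5 (cost 2), row2→col0 (cost 7), row3→col4 (cost 5), row4→col1 (cost 7), row5→col2 (cost 3)
total = 4 + 2 + 7 + 5 + 7 + 3 = 28

Minimum assignment cost: 28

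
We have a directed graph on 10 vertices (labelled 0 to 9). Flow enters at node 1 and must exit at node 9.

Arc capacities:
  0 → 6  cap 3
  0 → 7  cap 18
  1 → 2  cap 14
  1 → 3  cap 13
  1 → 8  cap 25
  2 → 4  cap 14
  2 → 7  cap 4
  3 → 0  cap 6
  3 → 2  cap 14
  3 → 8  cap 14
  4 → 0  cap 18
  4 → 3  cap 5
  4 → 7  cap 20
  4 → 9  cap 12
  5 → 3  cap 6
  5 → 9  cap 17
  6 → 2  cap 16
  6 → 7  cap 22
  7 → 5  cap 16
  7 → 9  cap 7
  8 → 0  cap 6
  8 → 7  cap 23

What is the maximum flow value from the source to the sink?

Maximum flow value: 35

augment #1: 1→2→4→9 bottleneck 12, total now 12
augment #2: 1→2→7→9 bottleneck 2, total now 14
augment #3: 1→8→7→9 bottleneck 5, total now 19
augment #4: 1→8→7→5→9 bottleneck 16, total now 35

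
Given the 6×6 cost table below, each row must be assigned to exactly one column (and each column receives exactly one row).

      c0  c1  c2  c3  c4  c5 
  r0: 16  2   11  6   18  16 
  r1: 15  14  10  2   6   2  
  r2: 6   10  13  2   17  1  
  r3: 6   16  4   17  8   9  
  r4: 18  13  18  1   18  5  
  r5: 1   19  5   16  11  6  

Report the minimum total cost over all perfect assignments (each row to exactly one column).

optimal assignment: row0→col1 (cost 2), row1→col4 (cost 6), row2→col5 (cost 1), row3→col2 (cost 4), row4→col3 (cost 1), row5→col0 (cost 1)
total = 2 + 6 + 1 + 4 + 1 + 1 = 15

Minimum assignment cost: 15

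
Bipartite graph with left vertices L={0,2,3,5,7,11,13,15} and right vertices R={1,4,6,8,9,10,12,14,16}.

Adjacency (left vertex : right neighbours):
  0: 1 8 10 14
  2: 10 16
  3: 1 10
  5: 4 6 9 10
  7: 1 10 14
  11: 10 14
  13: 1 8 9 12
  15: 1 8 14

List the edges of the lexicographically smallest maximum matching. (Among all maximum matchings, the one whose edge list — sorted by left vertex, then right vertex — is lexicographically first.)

Lex-smallest maximum matching: {(0,1), (2,16), (3,10), (5,4), (7,14), (13,9), (15,8)}

|M| = 7 (so the lex-smallest maximum matching has 7 edges)
process left vertices in ascending order; for each, take the smallest-labelled available neighbour that still permits 7 edges overall, or leave it unmatched if none does
lex-smallest matching: {0-1, 2-16, 3-10, 5-4, 7-14, 13-9, 15-8}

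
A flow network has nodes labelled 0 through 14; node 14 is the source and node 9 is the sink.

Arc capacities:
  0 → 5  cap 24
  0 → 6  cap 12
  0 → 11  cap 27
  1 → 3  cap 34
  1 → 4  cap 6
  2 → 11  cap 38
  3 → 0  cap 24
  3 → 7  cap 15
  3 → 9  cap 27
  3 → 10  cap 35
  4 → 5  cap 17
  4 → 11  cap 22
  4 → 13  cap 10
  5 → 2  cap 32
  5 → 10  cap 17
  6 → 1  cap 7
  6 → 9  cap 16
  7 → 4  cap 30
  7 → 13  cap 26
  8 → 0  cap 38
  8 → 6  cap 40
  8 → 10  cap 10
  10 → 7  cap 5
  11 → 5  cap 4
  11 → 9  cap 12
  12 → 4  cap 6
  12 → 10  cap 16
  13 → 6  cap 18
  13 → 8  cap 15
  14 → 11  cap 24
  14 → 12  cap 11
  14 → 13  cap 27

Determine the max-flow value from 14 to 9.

augment #1: 14→11→9 bottleneck 12, total now 12
augment #2: 14→13→6→9 bottleneck 16, total now 28
augment #3: 14→13→6→1→3→9 bottleneck 2, total now 30
augment #4: 14→13→8→6→1→3→9 bottleneck 5, total now 35

Maximum flow value: 35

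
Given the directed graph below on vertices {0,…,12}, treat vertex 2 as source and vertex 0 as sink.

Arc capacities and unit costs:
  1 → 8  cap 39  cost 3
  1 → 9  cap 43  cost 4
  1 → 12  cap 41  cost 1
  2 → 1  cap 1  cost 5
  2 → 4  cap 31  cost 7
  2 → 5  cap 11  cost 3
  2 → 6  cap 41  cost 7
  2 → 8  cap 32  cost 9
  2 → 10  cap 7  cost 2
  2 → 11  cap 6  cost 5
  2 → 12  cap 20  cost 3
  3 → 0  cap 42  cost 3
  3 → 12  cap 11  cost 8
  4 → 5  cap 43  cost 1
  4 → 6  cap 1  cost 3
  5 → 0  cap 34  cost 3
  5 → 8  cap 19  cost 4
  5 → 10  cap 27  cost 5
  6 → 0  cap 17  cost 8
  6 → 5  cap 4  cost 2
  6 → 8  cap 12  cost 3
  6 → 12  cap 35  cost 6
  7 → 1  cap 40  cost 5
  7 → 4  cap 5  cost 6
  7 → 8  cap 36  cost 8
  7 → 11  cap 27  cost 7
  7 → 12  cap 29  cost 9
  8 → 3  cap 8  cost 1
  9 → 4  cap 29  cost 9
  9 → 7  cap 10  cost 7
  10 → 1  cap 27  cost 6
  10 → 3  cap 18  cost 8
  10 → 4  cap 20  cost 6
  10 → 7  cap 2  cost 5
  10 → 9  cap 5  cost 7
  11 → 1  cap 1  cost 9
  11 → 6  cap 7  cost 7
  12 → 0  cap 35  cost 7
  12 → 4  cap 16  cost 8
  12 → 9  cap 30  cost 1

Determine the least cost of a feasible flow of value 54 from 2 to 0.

shortest-cost path #1: 2→5→0 push 11 @ unit cost 6 (adds 66)
shortest-cost path #2: 2→12→0 push 20 @ unit cost 10 (adds 200)
shortest-cost path #3: 2→4→5→0 push 23 @ unit cost 11 (adds 253)
total cost = 519

Minimum cost for 54 units: 519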